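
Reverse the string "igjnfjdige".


Input: igjnfjdige
Reading characters right to left:
  Position 9: 'e'
  Position 8: 'g'
  Position 7: 'i'
  Position 6: 'd'
  Position 5: 'j'
  Position 4: 'f'
  Position 3: 'n'
  Position 2: 'j'
  Position 1: 'g'
  Position 0: 'i'
Reversed: egidjfnjgi

egidjfnjgi


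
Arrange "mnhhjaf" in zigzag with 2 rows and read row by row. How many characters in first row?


Zigzag "mnhhjaf" into 2 rows:
Placing characters:
  'm' => row 0
  'n' => row 1
  'h' => row 0
  'h' => row 1
  'j' => row 0
  'a' => row 1
  'f' => row 0
Rows:
  Row 0: "mhjf"
  Row 1: "nha"
First row length: 4

4


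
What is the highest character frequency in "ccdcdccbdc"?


Input: ccdcdccbdc
Character counts:
  'b': 1
  'c': 6
  'd': 3
Maximum frequency: 6

6


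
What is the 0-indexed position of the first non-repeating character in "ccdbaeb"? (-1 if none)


Input: ccdbaeb
Character frequencies:
  'a': 1
  'b': 2
  'c': 2
  'd': 1
  'e': 1
Scanning left to right for freq == 1:
  Position 0 ('c'): freq=2, skip
  Position 1 ('c'): freq=2, skip
  Position 2 ('d'): unique! => answer = 2

2


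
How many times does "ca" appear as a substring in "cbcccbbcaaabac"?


Searching for "ca" in "cbcccbbcaaabac"
Scanning each position:
  Position 0: "cb" => no
  Position 1: "bc" => no
  Position 2: "cc" => no
  Position 3: "cc" => no
  Position 4: "cb" => no
  Position 5: "bb" => no
  Position 6: "bc" => no
  Position 7: "ca" => MATCH
  Position 8: "aa" => no
  Position 9: "aa" => no
  Position 10: "ab" => no
  Position 11: "ba" => no
  Position 12: "ac" => no
Total occurrences: 1

1


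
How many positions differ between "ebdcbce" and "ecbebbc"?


Comparing "ebdcbce" and "ecbebbc" position by position:
  Position 0: 'e' vs 'e' => same
  Position 1: 'b' vs 'c' => DIFFER
  Position 2: 'd' vs 'b' => DIFFER
  Position 3: 'c' vs 'e' => DIFFER
  Position 4: 'b' vs 'b' => same
  Position 5: 'c' vs 'b' => DIFFER
  Position 6: 'e' vs 'c' => DIFFER
Positions that differ: 5

5


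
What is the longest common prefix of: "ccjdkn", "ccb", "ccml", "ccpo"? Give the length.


Words: ccjdkn, ccb, ccml, ccpo
  Position 0: all 'c' => match
  Position 1: all 'c' => match
  Position 2: ('j', 'b', 'm', 'p') => mismatch, stop
LCP = "cc" (length 2)

2


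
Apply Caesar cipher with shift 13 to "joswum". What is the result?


Caesar cipher: shift "joswum" by 13
  'j' (pos 9) + 13 = pos 22 = 'w'
  'o' (pos 14) + 13 = pos 1 = 'b'
  's' (pos 18) + 13 = pos 5 = 'f'
  'w' (pos 22) + 13 = pos 9 = 'j'
  'u' (pos 20) + 13 = pos 7 = 'h'
  'm' (pos 12) + 13 = pos 25 = 'z'
Result: wbfjhz

wbfjhz


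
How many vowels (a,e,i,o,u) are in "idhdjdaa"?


Input: idhdjdaa
Checking each character:
  'i' at position 0: vowel (running total: 1)
  'd' at position 1: consonant
  'h' at position 2: consonant
  'd' at position 3: consonant
  'j' at position 4: consonant
  'd' at position 5: consonant
  'a' at position 6: vowel (running total: 2)
  'a' at position 7: vowel (running total: 3)
Total vowels: 3

3


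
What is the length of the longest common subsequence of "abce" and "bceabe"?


LCS of "abce" and "bceabe"
DP table:
           b    c    e    a    b    e
      0    0    0    0    0    0    0
  a   0    0    0    0    1    1    1
  b   0    1    1    1    1    2    2
  c   0    1    2    2    2    2    2
  e   0    1    2    3    3    3    3
LCS length = dp[4][6] = 3

3


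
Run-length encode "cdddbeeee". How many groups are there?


Input: cdddbeeee
Scanning for consecutive runs:
  Group 1: 'c' x 1 (positions 0-0)
  Group 2: 'd' x 3 (positions 1-3)
  Group 3: 'b' x 1 (positions 4-4)
  Group 4: 'e' x 4 (positions 5-8)
Total groups: 4

4


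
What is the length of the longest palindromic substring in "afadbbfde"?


Input: "afadbbfde"
Checking substrings for palindromes:
  [0:3] "afa" (len 3) => palindrome
  [4:6] "bb" (len 2) => palindrome
Longest palindromic substring: "afa" with length 3

3


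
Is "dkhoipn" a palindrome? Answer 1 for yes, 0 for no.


Input: dkhoipn
Reversed: npiohkd
  Compare pos 0 ('d') with pos 6 ('n'): MISMATCH
  Compare pos 1 ('k') with pos 5 ('p'): MISMATCH
  Compare pos 2 ('h') with pos 4 ('i'): MISMATCH
Result: not a palindrome

0


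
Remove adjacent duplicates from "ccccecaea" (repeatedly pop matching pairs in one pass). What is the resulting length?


Input: ccccecaea
Stack-based adjacent duplicate removal:
  Read 'c': push. Stack: c
  Read 'c': matches stack top 'c' => pop. Stack: (empty)
  Read 'c': push. Stack: c
  Read 'c': matches stack top 'c' => pop. Stack: (empty)
  Read 'e': push. Stack: e
  Read 'c': push. Stack: ec
  Read 'a': push. Stack: eca
  Read 'e': push. Stack: ecae
  Read 'a': push. Stack: ecaea
Final stack: "ecaea" (length 5)

5


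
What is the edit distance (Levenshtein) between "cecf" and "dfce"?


Computing edit distance: "cecf" -> "dfce"
DP table:
           d    f    c    e
      0    1    2    3    4
  c   1    1    2    2    3
  e   2    2    2    3    2
  c   3    3    3    2    3
  f   4    4    3    3    3
Edit distance = dp[4][4] = 3

3


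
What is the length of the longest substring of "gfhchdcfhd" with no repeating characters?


Input: "gfhchdcfhd"
Sliding window (track last position of each char):
  Position 0 ('g'): window [0,0] length 1 -- new best
  Position 1 ('f'): window [0,1] length 2 -- new best
  Position 2 ('h'): window [0,2] length 3 -- new best
  Position 3 ('c'): window [0,3] length 4 -- new best
  Position 4 ('h'): repeat (last at 2), move window start to 3
  Position 4 ('h'): window [3,4] length 2
  Position 5 ('d'): window [3,5] length 3
  Position 6 ('c'): repeat (last at 3), move window start to 4
  Position 6 ('c'): window [4,6] length 3
  Position 7 ('f'): window [4,7] length 4
  Position 8 ('h'): repeat (last at 4), move window start to 5
  Position 8 ('h'): window [5,8] length 4
  Position 9 ('d'): repeat (last at 5), move window start to 6
  Position 9 ('d'): window [6,9] length 4
Longest substring with no repeats: "gfhc" with length 4

4


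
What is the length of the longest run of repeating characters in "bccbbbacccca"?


Input: "bccbbbacccca"
Scanning for longest run:
  Position 1 ('c'): new char, reset run to 1
  Position 2 ('c'): continues run of 'c', length=2
  Position 3 ('b'): new char, reset run to 1
  Position 4 ('b'): continues run of 'b', length=2
  Position 5 ('b'): continues run of 'b', length=3
  Position 6 ('a'): new char, reset run to 1
  Position 7 ('c'): new char, reset run to 1
  Position 8 ('c'): continues run of 'c', length=2
  Position 9 ('c'): continues run of 'c', length=3
  Position 10 ('c'): continues run of 'c', length=4
  Position 11 ('a'): new char, reset run to 1
Longest run: 'c' with length 4

4


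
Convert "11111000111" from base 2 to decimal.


Input: "11111000111" in base 2
Positional expansion:
  Digit '1' (value 1) x 2^10 = 1024
  Digit '1' (value 1) x 2^9 = 512
  Digit '1' (value 1) x 2^8 = 256
  Digit '1' (value 1) x 2^7 = 128
  Digit '1' (value 1) x 2^6 = 64
  Digit '0' (value 0) x 2^5 = 0
  Digit '0' (value 0) x 2^4 = 0
  Digit '0' (value 0) x 2^3 = 0
  Digit '1' (value 1) x 2^2 = 4
  Digit '1' (value 1) x 2^1 = 2
  Digit '1' (value 1) x 2^0 = 1
Sum = 1991

1991


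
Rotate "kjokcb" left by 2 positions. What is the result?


Input: "kjokcb", rotate left by 2
First 2 characters: "kj"
Remaining characters: "okcb"
Concatenate remaining + first: "okcb" + "kj" = "okcbkj"

okcbkj


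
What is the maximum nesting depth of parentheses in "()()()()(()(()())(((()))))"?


Input: "()()()()(()(()())(((()))))"
Tracking depth:
  Position 0 '(': depth becomes 1
  Position 1 ')': depth becomes 0
  Position 2 '(': depth becomes 1
  Position 3 ')': depth becomes 0
  Position 4 '(': depth becomes 1
  Position 5 ')': depth becomes 0
  Position 6 '(': depth becomes 1
  Position 7 ')': depth becomes 0
  Position 8 '(': depth becomes 1
  Position 9 '(': depth becomes 2
  Position 10 ')': depth becomes 1
  Position 11 '(': depth becomes 2
  Position 12 '(': depth becomes 3
  Position 13 ')': depth becomes 2
  Position 14 '(': depth becomes 3
  Position 15 ')': depth becomes 2
  Position 16 ')': depth becomes 1
  Position 17 '(': depth becomes 2
  Position 18 '(': depth becomes 3
  Position 19 '(': depth becomes 4
  Position 20 '(': depth becomes 5
  Position 21 ')': depth becomes 4
  Position 22 ')': depth becomes 3
  Position 23 ')': depth becomes 2
  Position 24 ')': depth becomes 1
  Position 25 ')': depth becomes 0
Maximum depth reached: 5

5


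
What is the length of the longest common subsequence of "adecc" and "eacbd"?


LCS of "adecc" and "eacbd"
DP table:
           e    a    c    b    d
      0    0    0    0    0    0
  a   0    0    1    1    1    1
  d   0    0    1    1    1    2
  e   0    1    1    1    1    2
  c   0    1    1    2    2    2
  c   0    1    1    2    2    2
LCS length = dp[5][5] = 2

2


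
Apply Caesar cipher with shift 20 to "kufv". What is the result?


Caesar cipher: shift "kufv" by 20
  'k' (pos 10) + 20 = pos 4 = 'e'
  'u' (pos 20) + 20 = pos 14 = 'o'
  'f' (pos 5) + 20 = pos 25 = 'z'
  'v' (pos 21) + 20 = pos 15 = 'p'
Result: eozp

eozp


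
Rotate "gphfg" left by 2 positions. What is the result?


Input: "gphfg", rotate left by 2
First 2 characters: "gp"
Remaining characters: "hfg"
Concatenate remaining + first: "hfg" + "gp" = "hfggp"

hfggp


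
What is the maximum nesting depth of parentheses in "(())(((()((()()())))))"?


Input: "(())(((()((()()())))))"
Tracking depth:
  Position 0 '(': depth becomes 1
  Position 1 '(': depth becomes 2
  Position 2 ')': depth becomes 1
  Position 3 ')': depth becomes 0
  Position 4 '(': depth becomes 1
  Position 5 '(': depth becomes 2
  Position 6 '(': depth becomes 3
  Position 7 '(': depth becomes 4
  Position 8 ')': depth becomes 3
  Position 9 '(': depth becomes 4
  Position 10 '(': depth becomes 5
  Position 11 '(': depth becomes 6
  Position 12 ')': depth becomes 5
  Position 13 '(': depth becomes 6
  Position 14 ')': depth becomes 5
  Position 15 '(': depth becomes 6
  Position 16 ')': depth becomes 5
  Position 17 ')': depth becomes 4
  Position 18 ')': depth becomes 3
  Position 19 ')': depth becomes 2
  Position 20 ')': depth becomes 1
  Position 21 ')': depth becomes 0
Maximum depth reached: 6

6


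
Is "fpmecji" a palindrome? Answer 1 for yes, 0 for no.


Input: fpmecji
Reversed: ijcempf
  Compare pos 0 ('f') with pos 6 ('i'): MISMATCH
  Compare pos 1 ('p') with pos 5 ('j'): MISMATCH
  Compare pos 2 ('m') with pos 4 ('c'): MISMATCH
Result: not a palindrome

0


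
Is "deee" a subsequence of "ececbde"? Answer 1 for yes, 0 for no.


Check if "deee" is a subsequence of "ececbde"
Greedy scan:
  Position 0 ('e'): no match needed
  Position 1 ('c'): no match needed
  Position 2 ('e'): no match needed
  Position 3 ('c'): no match needed
  Position 4 ('b'): no match needed
  Position 5 ('d'): matches sub[0] = 'd'
  Position 6 ('e'): matches sub[1] = 'e'
Only matched 2/4 characters => not a subsequence

0


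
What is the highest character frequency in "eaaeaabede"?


Input: eaaeaabede
Character counts:
  'a': 4
  'b': 1
  'd': 1
  'e': 4
Maximum frequency: 4

4


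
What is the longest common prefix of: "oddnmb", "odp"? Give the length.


Words: oddnmb, odp
  Position 0: all 'o' => match
  Position 1: all 'd' => match
  Position 2: ('d', 'p') => mismatch, stop
LCP = "od" (length 2)

2


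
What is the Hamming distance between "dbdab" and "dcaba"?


Comparing "dbdab" and "dcaba" position by position:
  Position 0: 'd' vs 'd' => same
  Position 1: 'b' vs 'c' => differ
  Position 2: 'd' vs 'a' => differ
  Position 3: 'a' vs 'b' => differ
  Position 4: 'b' vs 'a' => differ
Total differences (Hamming distance): 4

4


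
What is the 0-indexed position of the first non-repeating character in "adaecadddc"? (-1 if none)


Input: adaecadddc
Character frequencies:
  'a': 3
  'c': 2
  'd': 4
  'e': 1
Scanning left to right for freq == 1:
  Position 0 ('a'): freq=3, skip
  Position 1 ('d'): freq=4, skip
  Position 2 ('a'): freq=3, skip
  Position 3 ('e'): unique! => answer = 3

3


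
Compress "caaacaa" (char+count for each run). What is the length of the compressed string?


Input: caaacaa
Runs:
  'c' x 1 => "c1"
  'a' x 3 => "a3"
  'c' x 1 => "c1"
  'a' x 2 => "a2"
Compressed: "c1a3c1a2"
Compressed length: 8

8


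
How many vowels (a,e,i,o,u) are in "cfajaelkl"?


Input: cfajaelkl
Checking each character:
  'c' at position 0: consonant
  'f' at position 1: consonant
  'a' at position 2: vowel (running total: 1)
  'j' at position 3: consonant
  'a' at position 4: vowel (running total: 2)
  'e' at position 5: vowel (running total: 3)
  'l' at position 6: consonant
  'k' at position 7: consonant
  'l' at position 8: consonant
Total vowels: 3

3


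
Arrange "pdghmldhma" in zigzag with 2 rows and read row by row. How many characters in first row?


Zigzag "pdghmldhma" into 2 rows:
Placing characters:
  'p' => row 0
  'd' => row 1
  'g' => row 0
  'h' => row 1
  'm' => row 0
  'l' => row 1
  'd' => row 0
  'h' => row 1
  'm' => row 0
  'a' => row 1
Rows:
  Row 0: "pgmdm"
  Row 1: "dhlha"
First row length: 5

5


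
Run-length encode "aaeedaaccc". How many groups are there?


Input: aaeedaaccc
Scanning for consecutive runs:
  Group 1: 'a' x 2 (positions 0-1)
  Group 2: 'e' x 2 (positions 2-3)
  Group 3: 'd' x 1 (positions 4-4)
  Group 4: 'a' x 2 (positions 5-6)
  Group 5: 'c' x 3 (positions 7-9)
Total groups: 5

5


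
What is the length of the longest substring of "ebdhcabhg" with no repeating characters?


Input: "ebdhcabhg"
Sliding window (track last position of each char):
  Position 0 ('e'): window [0,0] length 1 -- new best
  Position 1 ('b'): window [0,1] length 2 -- new best
  Position 2 ('d'): window [0,2] length 3 -- new best
  Position 3 ('h'): window [0,3] length 4 -- new best
  Position 4 ('c'): window [0,4] length 5 -- new best
  Position 5 ('a'): window [0,5] length 6 -- new best
  Position 6 ('b'): repeat (last at 1), move window start to 2
  Position 6 ('b'): window [2,6] length 5
  Position 7 ('h'): repeat (last at 3), move window start to 4
  Position 7 ('h'): window [4,7] length 4
  Position 8 ('g'): window [4,8] length 5
Longest substring with no repeats: "ebdhca" with length 6

6


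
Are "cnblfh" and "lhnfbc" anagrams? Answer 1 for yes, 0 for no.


Strings: "cnblfh", "lhnfbc"
Sorted first:  bcfhln
Sorted second: bcfhln
Sorted forms match => anagrams

1


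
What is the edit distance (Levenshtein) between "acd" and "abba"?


Computing edit distance: "acd" -> "abba"
DP table:
           a    b    b    a
      0    1    2    3    4
  a   1    0    1    2    3
  c   2    1    1    2    3
  d   3    2    2    2    3
Edit distance = dp[3][4] = 3

3


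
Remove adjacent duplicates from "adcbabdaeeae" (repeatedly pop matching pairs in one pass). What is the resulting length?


Input: adcbabdaeeae
Stack-based adjacent duplicate removal:
  Read 'a': push. Stack: a
  Read 'd': push. Stack: ad
  Read 'c': push. Stack: adc
  Read 'b': push. Stack: adcb
  Read 'a': push. Stack: adcba
  Read 'b': push. Stack: adcbab
  Read 'd': push. Stack: adcbabd
  Read 'a': push. Stack: adcbabda
  Read 'e': push. Stack: adcbabdae
  Read 'e': matches stack top 'e' => pop. Stack: adcbabda
  Read 'a': matches stack top 'a' => pop. Stack: adcbabd
  Read 'e': push. Stack: adcbabde
Final stack: "adcbabde" (length 8)

8


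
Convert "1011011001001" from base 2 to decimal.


Input: "1011011001001" in base 2
Positional expansion:
  Digit '1' (value 1) x 2^12 = 4096
  Digit '0' (value 0) x 2^11 = 0
  Digit '1' (value 1) x 2^10 = 1024
  Digit '1' (value 1) x 2^9 = 512
  Digit '0' (value 0) x 2^8 = 0
  Digit '1' (value 1) x 2^7 = 128
  Digit '1' (value 1) x 2^6 = 64
  Digit '0' (value 0) x 2^5 = 0
  Digit '0' (value 0) x 2^4 = 0
  Digit '1' (value 1) x 2^3 = 8
  Digit '0' (value 0) x 2^2 = 0
  Digit '0' (value 0) x 2^1 = 0
  Digit '1' (value 1) x 2^0 = 1
Sum = 5833

5833


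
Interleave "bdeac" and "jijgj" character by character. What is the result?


Interleaving "bdeac" and "jijgj":
  Position 0: 'b' from first, 'j' from second => "bj"
  Position 1: 'd' from first, 'i' from second => "di"
  Position 2: 'e' from first, 'j' from second => "ej"
  Position 3: 'a' from first, 'g' from second => "ag"
  Position 4: 'c' from first, 'j' from second => "cj"
Result: bjdiejagcj

bjdiejagcj


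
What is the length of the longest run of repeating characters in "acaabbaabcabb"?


Input: "acaabbaabcabb"
Scanning for longest run:
  Position 1 ('c'): new char, reset run to 1
  Position 2 ('a'): new char, reset run to 1
  Position 3 ('a'): continues run of 'a', length=2
  Position 4 ('b'): new char, reset run to 1
  Position 5 ('b'): continues run of 'b', length=2
  Position 6 ('a'): new char, reset run to 1
  Position 7 ('a'): continues run of 'a', length=2
  Position 8 ('b'): new char, reset run to 1
  Position 9 ('c'): new char, reset run to 1
  Position 10 ('a'): new char, reset run to 1
  Position 11 ('b'): new char, reset run to 1
  Position 12 ('b'): continues run of 'b', length=2
Longest run: 'a' with length 2

2


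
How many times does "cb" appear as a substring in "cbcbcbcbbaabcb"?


Searching for "cb" in "cbcbcbcbbaabcb"
Scanning each position:
  Position 0: "cb" => MATCH
  Position 1: "bc" => no
  Position 2: "cb" => MATCH
  Position 3: "bc" => no
  Position 4: "cb" => MATCH
  Position 5: "bc" => no
  Position 6: "cb" => MATCH
  Position 7: "bb" => no
  Position 8: "ba" => no
  Position 9: "aa" => no
  Position 10: "ab" => no
  Position 11: "bc" => no
  Position 12: "cb" => MATCH
Total occurrences: 5

5


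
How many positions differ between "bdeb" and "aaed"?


Comparing "bdeb" and "aaed" position by position:
  Position 0: 'b' vs 'a' => DIFFER
  Position 1: 'd' vs 'a' => DIFFER
  Position 2: 'e' vs 'e' => same
  Position 3: 'b' vs 'd' => DIFFER
Positions that differ: 3

3


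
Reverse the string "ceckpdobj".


Input: ceckpdobj
Reading characters right to left:
  Position 8: 'j'
  Position 7: 'b'
  Position 6: 'o'
  Position 5: 'd'
  Position 4: 'p'
  Position 3: 'k'
  Position 2: 'c'
  Position 1: 'e'
  Position 0: 'c'
Reversed: jbodpkcec

jbodpkcec


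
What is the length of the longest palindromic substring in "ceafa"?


Input: "ceafa"
Checking substrings for palindromes:
  [2:5] "afa" (len 3) => palindrome
Longest palindromic substring: "afa" with length 3

3


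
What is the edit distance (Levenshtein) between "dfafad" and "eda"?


Computing edit distance: "dfafad" -> "eda"
DP table:
           e    d    a
      0    1    2    3
  d   1    1    1    2
  f   2    2    2    2
  a   3    3    3    2
  f   4    4    4    3
  a   5    5    5    4
  d   6    6    5    5
Edit distance = dp[6][3] = 5

5


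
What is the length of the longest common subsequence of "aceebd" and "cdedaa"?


LCS of "aceebd" and "cdedaa"
DP table:
           c    d    e    d    a    a
      0    0    0    0    0    0    0
  a   0    0    0    0    0    1    1
  c   0    1    1    1    1    1    1
  e   0    1    1    2    2    2    2
  e   0    1    1    2    2    2    2
  b   0    1    1    2    2    2    2
  d   0    1    2    2    3    3    3
LCS length = dp[6][6] = 3

3


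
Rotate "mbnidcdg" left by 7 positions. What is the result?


Input: "mbnidcdg", rotate left by 7
First 7 characters: "mbnidcd"
Remaining characters: "g"
Concatenate remaining + first: "g" + "mbnidcd" = "gmbnidcd"

gmbnidcd


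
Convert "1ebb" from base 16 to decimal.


Input: "1ebb" in base 16
Positional expansion:
  Digit '1' (value 1) x 16^3 = 4096
  Digit 'e' (value 14) x 16^2 = 3584
  Digit 'b' (value 11) x 16^1 = 176
  Digit 'b' (value 11) x 16^0 = 11
Sum = 7867

7867


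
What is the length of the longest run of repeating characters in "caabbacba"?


Input: "caabbacba"
Scanning for longest run:
  Position 1 ('a'): new char, reset run to 1
  Position 2 ('a'): continues run of 'a', length=2
  Position 3 ('b'): new char, reset run to 1
  Position 4 ('b'): continues run of 'b', length=2
  Position 5 ('a'): new char, reset run to 1
  Position 6 ('c'): new char, reset run to 1
  Position 7 ('b'): new char, reset run to 1
  Position 8 ('a'): new char, reset run to 1
Longest run: 'a' with length 2

2


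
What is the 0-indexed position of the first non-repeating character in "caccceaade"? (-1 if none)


Input: caccceaade
Character frequencies:
  'a': 3
  'c': 4
  'd': 1
  'e': 2
Scanning left to right for freq == 1:
  Position 0 ('c'): freq=4, skip
  Position 1 ('a'): freq=3, skip
  Position 2 ('c'): freq=4, skip
  Position 3 ('c'): freq=4, skip
  Position 4 ('c'): freq=4, skip
  Position 5 ('e'): freq=2, skip
  Position 6 ('a'): freq=3, skip
  Position 7 ('a'): freq=3, skip
  Position 8 ('d'): unique! => answer = 8

8


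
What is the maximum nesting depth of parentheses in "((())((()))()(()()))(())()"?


Input: "((())((()))()(()()))(())()"
Tracking depth:
  Position 0 '(': depth becomes 1
  Position 1 '(': depth becomes 2
  Position 2 '(': depth becomes 3
  Position 3 ')': depth becomes 2
  Position 4 ')': depth becomes 1
  Position 5 '(': depth becomes 2
  Position 6 '(': depth becomes 3
  Position 7 '(': depth becomes 4
  Position 8 ')': depth becomes 3
  Position 9 ')': depth becomes 2
  Position 10 ')': depth becomes 1
  Position 11 '(': depth becomes 2
  Position 12 ')': depth becomes 1
  Position 13 '(': depth becomes 2
  Position 14 '(': depth becomes 3
  Position 15 ')': depth becomes 2
  Position 16 '(': depth becomes 3
  Position 17 ')': depth becomes 2
  Position 18 ')': depth becomes 1
  Position 19 ')': depth becomes 0
  Position 20 '(': depth becomes 1
  Position 21 '(': depth becomes 2
  Position 22 ')': depth becomes 1
  Position 23 ')': depth becomes 0
  Position 24 '(': depth becomes 1
  Position 25 ')': depth becomes 0
Maximum depth reached: 4

4


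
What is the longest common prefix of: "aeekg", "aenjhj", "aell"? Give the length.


Words: aeekg, aenjhj, aell
  Position 0: all 'a' => match
  Position 1: all 'e' => match
  Position 2: ('e', 'n', 'l') => mismatch, stop
LCP = "ae" (length 2)

2


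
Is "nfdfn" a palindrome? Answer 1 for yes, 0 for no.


Input: nfdfn
Reversed: nfdfn
  Compare pos 0 ('n') with pos 4 ('n'): match
  Compare pos 1 ('f') with pos 3 ('f'): match
Result: palindrome

1


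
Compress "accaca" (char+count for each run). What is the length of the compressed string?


Input: accaca
Runs:
  'a' x 1 => "a1"
  'c' x 2 => "c2"
  'a' x 1 => "a1"
  'c' x 1 => "c1"
  'a' x 1 => "a1"
Compressed: "a1c2a1c1a1"
Compressed length: 10

10


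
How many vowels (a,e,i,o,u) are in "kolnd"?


Input: kolnd
Checking each character:
  'k' at position 0: consonant
  'o' at position 1: vowel (running total: 1)
  'l' at position 2: consonant
  'n' at position 3: consonant
  'd' at position 4: consonant
Total vowels: 1

1


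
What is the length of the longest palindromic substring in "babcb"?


Input: "babcb"
Checking substrings for palindromes:
  [0:3] "bab" (len 3) => palindrome
  [2:5] "bcb" (len 3) => palindrome
Longest palindromic substring: "bab" with length 3

3


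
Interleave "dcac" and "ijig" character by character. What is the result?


Interleaving "dcac" and "ijig":
  Position 0: 'd' from first, 'i' from second => "di"
  Position 1: 'c' from first, 'j' from second => "cj"
  Position 2: 'a' from first, 'i' from second => "ai"
  Position 3: 'c' from first, 'g' from second => "cg"
Result: dicjaicg

dicjaicg


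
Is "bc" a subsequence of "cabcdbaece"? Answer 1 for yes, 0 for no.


Check if "bc" is a subsequence of "cabcdbaece"
Greedy scan:
  Position 0 ('c'): no match needed
  Position 1 ('a'): no match needed
  Position 2 ('b'): matches sub[0] = 'b'
  Position 3 ('c'): matches sub[1] = 'c'
  Position 4 ('d'): no match needed
  Position 5 ('b'): no match needed
  Position 6 ('a'): no match needed
  Position 7 ('e'): no match needed
  Position 8 ('c'): no match needed
  Position 9 ('e'): no match needed
All 2 characters matched => is a subsequence

1


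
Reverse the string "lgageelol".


Input: lgageelol
Reading characters right to left:
  Position 8: 'l'
  Position 7: 'o'
  Position 6: 'l'
  Position 5: 'e'
  Position 4: 'e'
  Position 3: 'g'
  Position 2: 'a'
  Position 1: 'g'
  Position 0: 'l'
Reversed: loleegagl

loleegagl


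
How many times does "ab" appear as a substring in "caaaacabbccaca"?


Searching for "ab" in "caaaacabbccaca"
Scanning each position:
  Position 0: "ca" => no
  Position 1: "aa" => no
  Position 2: "aa" => no
  Position 3: "aa" => no
  Position 4: "ac" => no
  Position 5: "ca" => no
  Position 6: "ab" => MATCH
  Position 7: "bb" => no
  Position 8: "bc" => no
  Position 9: "cc" => no
  Position 10: "ca" => no
  Position 11: "ac" => no
  Position 12: "ca" => no
Total occurrences: 1

1


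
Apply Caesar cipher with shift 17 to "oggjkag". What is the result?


Caesar cipher: shift "oggjkag" by 17
  'o' (pos 14) + 17 = pos 5 = 'f'
  'g' (pos 6) + 17 = pos 23 = 'x'
  'g' (pos 6) + 17 = pos 23 = 'x'
  'j' (pos 9) + 17 = pos 0 = 'a'
  'k' (pos 10) + 17 = pos 1 = 'b'
  'a' (pos 0) + 17 = pos 17 = 'r'
  'g' (pos 6) + 17 = pos 23 = 'x'
Result: fxxabrx

fxxabrx


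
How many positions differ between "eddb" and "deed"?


Comparing "eddb" and "deed" position by position:
  Position 0: 'e' vs 'd' => DIFFER
  Position 1: 'd' vs 'e' => DIFFER
  Position 2: 'd' vs 'e' => DIFFER
  Position 3: 'b' vs 'd' => DIFFER
Positions that differ: 4

4


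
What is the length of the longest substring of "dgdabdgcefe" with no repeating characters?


Input: "dgdabdgcefe"
Sliding window (track last position of each char):
  Position 0 ('d'): window [0,0] length 1 -- new best
  Position 1 ('g'): window [0,1] length 2 -- new best
  Position 2 ('d'): repeat (last at 0), move window start to 1
  Position 2 ('d'): window [1,2] length 2
  Position 3 ('a'): window [1,3] length 3 -- new best
  Position 4 ('b'): window [1,4] length 4 -- new best
  Position 5 ('d'): repeat (last at 2), move window start to 3
  Position 5 ('d'): window [3,5] length 3
  Position 6 ('g'): window [3,6] length 4
  Position 7 ('c'): window [3,7] length 5 -- new best
  Position 8 ('e'): window [3,8] length 6 -- new best
  Position 9 ('f'): window [3,9] length 7 -- new best
  Position 10 ('e'): repeat (last at 8), move window start to 9
  Position 10 ('e'): window [9,10] length 2
Longest substring with no repeats: "abdgcef" with length 7

7


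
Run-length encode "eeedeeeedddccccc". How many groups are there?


Input: eeedeeeedddccccc
Scanning for consecutive runs:
  Group 1: 'e' x 3 (positions 0-2)
  Group 2: 'd' x 1 (positions 3-3)
  Group 3: 'e' x 4 (positions 4-7)
  Group 4: 'd' x 3 (positions 8-10)
  Group 5: 'c' x 5 (positions 11-15)
Total groups: 5

5


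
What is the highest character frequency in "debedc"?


Input: debedc
Character counts:
  'b': 1
  'c': 1
  'd': 2
  'e': 2
Maximum frequency: 2

2


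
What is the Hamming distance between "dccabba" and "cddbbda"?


Comparing "dccabba" and "cddbbda" position by position:
  Position 0: 'd' vs 'c' => differ
  Position 1: 'c' vs 'd' => differ
  Position 2: 'c' vs 'd' => differ
  Position 3: 'a' vs 'b' => differ
  Position 4: 'b' vs 'b' => same
  Position 5: 'b' vs 'd' => differ
  Position 6: 'a' vs 'a' => same
Total differences (Hamming distance): 5

5


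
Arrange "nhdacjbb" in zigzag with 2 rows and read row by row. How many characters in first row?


Zigzag "nhdacjbb" into 2 rows:
Placing characters:
  'n' => row 0
  'h' => row 1
  'd' => row 0
  'a' => row 1
  'c' => row 0
  'j' => row 1
  'b' => row 0
  'b' => row 1
Rows:
  Row 0: "ndcb"
  Row 1: "hajb"
First row length: 4

4


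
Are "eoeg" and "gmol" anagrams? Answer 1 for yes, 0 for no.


Strings: "eoeg", "gmol"
Sorted first:  eego
Sorted second: glmo
Differ at position 0: 'e' vs 'g' => not anagrams

0


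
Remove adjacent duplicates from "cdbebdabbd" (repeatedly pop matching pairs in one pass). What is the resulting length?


Input: cdbebdabbd
Stack-based adjacent duplicate removal:
  Read 'c': push. Stack: c
  Read 'd': push. Stack: cd
  Read 'b': push. Stack: cdb
  Read 'e': push. Stack: cdbe
  Read 'b': push. Stack: cdbeb
  Read 'd': push. Stack: cdbebd
  Read 'a': push. Stack: cdbebda
  Read 'b': push. Stack: cdbebdab
  Read 'b': matches stack top 'b' => pop. Stack: cdbebda
  Read 'd': push. Stack: cdbebdad
Final stack: "cdbebdad" (length 8)

8


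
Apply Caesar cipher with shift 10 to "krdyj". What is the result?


Caesar cipher: shift "krdyj" by 10
  'k' (pos 10) + 10 = pos 20 = 'u'
  'r' (pos 17) + 10 = pos 1 = 'b'
  'd' (pos 3) + 10 = pos 13 = 'n'
  'y' (pos 24) + 10 = pos 8 = 'i'
  'j' (pos 9) + 10 = pos 19 = 't'
Result: ubnit

ubnit


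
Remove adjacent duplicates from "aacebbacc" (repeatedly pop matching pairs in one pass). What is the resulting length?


Input: aacebbacc
Stack-based adjacent duplicate removal:
  Read 'a': push. Stack: a
  Read 'a': matches stack top 'a' => pop. Stack: (empty)
  Read 'c': push. Stack: c
  Read 'e': push. Stack: ce
  Read 'b': push. Stack: ceb
  Read 'b': matches stack top 'b' => pop. Stack: ce
  Read 'a': push. Stack: cea
  Read 'c': push. Stack: ceac
  Read 'c': matches stack top 'c' => pop. Stack: cea
Final stack: "cea" (length 3)

3


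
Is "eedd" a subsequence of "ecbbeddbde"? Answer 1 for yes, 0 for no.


Check if "eedd" is a subsequence of "ecbbeddbde"
Greedy scan:
  Position 0 ('e'): matches sub[0] = 'e'
  Position 1 ('c'): no match needed
  Position 2 ('b'): no match needed
  Position 3 ('b'): no match needed
  Position 4 ('e'): matches sub[1] = 'e'
  Position 5 ('d'): matches sub[2] = 'd'
  Position 6 ('d'): matches sub[3] = 'd'
  Position 7 ('b'): no match needed
  Position 8 ('d'): no match needed
  Position 9 ('e'): no match needed
All 4 characters matched => is a subsequence

1


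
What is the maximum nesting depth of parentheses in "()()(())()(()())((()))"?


Input: "()()(())()(()())((()))"
Tracking depth:
  Position 0 '(': depth becomes 1
  Position 1 ')': depth becomes 0
  Position 2 '(': depth becomes 1
  Position 3 ')': depth becomes 0
  Position 4 '(': depth becomes 1
  Position 5 '(': depth becomes 2
  Position 6 ')': depth becomes 1
  Position 7 ')': depth becomes 0
  Position 8 '(': depth becomes 1
  Position 9 ')': depth becomes 0
  Position 10 '(': depth becomes 1
  Position 11 '(': depth becomes 2
  Position 12 ')': depth becomes 1
  Position 13 '(': depth becomes 2
  Position 14 ')': depth becomes 1
  Position 15 ')': depth becomes 0
  Position 16 '(': depth becomes 1
  Position 17 '(': depth becomes 2
  Position 18 '(': depth becomes 3
  Position 19 ')': depth becomes 2
  Position 20 ')': depth becomes 1
  Position 21 ')': depth becomes 0
Maximum depth reached: 3

3


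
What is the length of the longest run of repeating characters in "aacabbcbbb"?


Input: "aacabbcbbb"
Scanning for longest run:
  Position 1 ('a'): continues run of 'a', length=2
  Position 2 ('c'): new char, reset run to 1
  Position 3 ('a'): new char, reset run to 1
  Position 4 ('b'): new char, reset run to 1
  Position 5 ('b'): continues run of 'b', length=2
  Position 6 ('c'): new char, reset run to 1
  Position 7 ('b'): new char, reset run to 1
  Position 8 ('b'): continues run of 'b', length=2
  Position 9 ('b'): continues run of 'b', length=3
Longest run: 'b' with length 3

3


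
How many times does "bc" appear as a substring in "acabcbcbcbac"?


Searching for "bc" in "acabcbcbcbac"
Scanning each position:
  Position 0: "ac" => no
  Position 1: "ca" => no
  Position 2: "ab" => no
  Position 3: "bc" => MATCH
  Position 4: "cb" => no
  Position 5: "bc" => MATCH
  Position 6: "cb" => no
  Position 7: "bc" => MATCH
  Position 8: "cb" => no
  Position 9: "ba" => no
  Position 10: "ac" => no
Total occurrences: 3

3


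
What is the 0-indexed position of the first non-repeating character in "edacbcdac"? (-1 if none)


Input: edacbcdac
Character frequencies:
  'a': 2
  'b': 1
  'c': 3
  'd': 2
  'e': 1
Scanning left to right for freq == 1:
  Position 0 ('e'): unique! => answer = 0

0


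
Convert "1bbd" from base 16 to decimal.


Input: "1bbd" in base 16
Positional expansion:
  Digit '1' (value 1) x 16^3 = 4096
  Digit 'b' (value 11) x 16^2 = 2816
  Digit 'b' (value 11) x 16^1 = 176
  Digit 'd' (value 13) x 16^0 = 13
Sum = 7101

7101


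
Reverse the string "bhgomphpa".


Input: bhgomphpa
Reading characters right to left:
  Position 8: 'a'
  Position 7: 'p'
  Position 6: 'h'
  Position 5: 'p'
  Position 4: 'm'
  Position 3: 'o'
  Position 2: 'g'
  Position 1: 'h'
  Position 0: 'b'
Reversed: aphpmoghb

aphpmoghb


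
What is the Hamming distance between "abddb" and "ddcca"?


Comparing "abddb" and "ddcca" position by position:
  Position 0: 'a' vs 'd' => differ
  Position 1: 'b' vs 'd' => differ
  Position 2: 'd' vs 'c' => differ
  Position 3: 'd' vs 'c' => differ
  Position 4: 'b' vs 'a' => differ
Total differences (Hamming distance): 5

5


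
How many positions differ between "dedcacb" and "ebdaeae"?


Comparing "dedcacb" and "ebdaeae" position by position:
  Position 0: 'd' vs 'e' => DIFFER
  Position 1: 'e' vs 'b' => DIFFER
  Position 2: 'd' vs 'd' => same
  Position 3: 'c' vs 'a' => DIFFER
  Position 4: 'a' vs 'e' => DIFFER
  Position 5: 'c' vs 'a' => DIFFER
  Position 6: 'b' vs 'e' => DIFFER
Positions that differ: 6

6


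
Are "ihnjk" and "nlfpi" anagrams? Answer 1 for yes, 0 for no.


Strings: "ihnjk", "nlfpi"
Sorted first:  hijkn
Sorted second: filnp
Differ at position 0: 'h' vs 'f' => not anagrams

0


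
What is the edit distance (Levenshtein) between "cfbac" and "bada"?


Computing edit distance: "cfbac" -> "bada"
DP table:
           b    a    d    a
      0    1    2    3    4
  c   1    1    2    3    4
  f   2    2    2    3    4
  b   3    2    3    3    4
  a   4    3    2    3    3
  c   5    4    3    3    4
Edit distance = dp[5][4] = 4

4


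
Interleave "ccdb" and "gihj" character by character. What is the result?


Interleaving "ccdb" and "gihj":
  Position 0: 'c' from first, 'g' from second => "cg"
  Position 1: 'c' from first, 'i' from second => "ci"
  Position 2: 'd' from first, 'h' from second => "dh"
  Position 3: 'b' from first, 'j' from second => "bj"
Result: cgcidhbj

cgcidhbj


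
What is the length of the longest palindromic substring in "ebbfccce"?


Input: "ebbfccce"
Checking substrings for palindromes:
  [4:7] "ccc" (len 3) => palindrome
  [1:3] "bb" (len 2) => palindrome
  [4:6] "cc" (len 2) => palindrome
  [5:7] "cc" (len 2) => palindrome
Longest palindromic substring: "ccc" with length 3

3


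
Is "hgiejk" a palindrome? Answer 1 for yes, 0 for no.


Input: hgiejk
Reversed: kjeigh
  Compare pos 0 ('h') with pos 5 ('k'): MISMATCH
  Compare pos 1 ('g') with pos 4 ('j'): MISMATCH
  Compare pos 2 ('i') with pos 3 ('e'): MISMATCH
Result: not a palindrome

0


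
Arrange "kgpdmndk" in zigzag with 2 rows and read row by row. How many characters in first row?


Zigzag "kgpdmndk" into 2 rows:
Placing characters:
  'k' => row 0
  'g' => row 1
  'p' => row 0
  'd' => row 1
  'm' => row 0
  'n' => row 1
  'd' => row 0
  'k' => row 1
Rows:
  Row 0: "kpmd"
  Row 1: "gdnk"
First row length: 4

4


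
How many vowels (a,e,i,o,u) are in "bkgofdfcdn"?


Input: bkgofdfcdn
Checking each character:
  'b' at position 0: consonant
  'k' at position 1: consonant
  'g' at position 2: consonant
  'o' at position 3: vowel (running total: 1)
  'f' at position 4: consonant
  'd' at position 5: consonant
  'f' at position 6: consonant
  'c' at position 7: consonant
  'd' at position 8: consonant
  'n' at position 9: consonant
Total vowels: 1

1


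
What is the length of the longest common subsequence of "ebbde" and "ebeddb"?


LCS of "ebbde" and "ebeddb"
DP table:
           e    b    e    d    d    b
      0    0    0    0    0    0    0
  e   0    1    1    1    1    1    1
  b   0    1    2    2    2    2    2
  b   0    1    2    2    2    2    3
  d   0    1    2    2    3    3    3
  e   0    1    2    3    3    3    3
LCS length = dp[5][6] = 3

3


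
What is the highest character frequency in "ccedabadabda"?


Input: ccedabadabda
Character counts:
  'a': 4
  'b': 2
  'c': 2
  'd': 3
  'e': 1
Maximum frequency: 4

4


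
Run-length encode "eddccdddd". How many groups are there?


Input: eddccdddd
Scanning for consecutive runs:
  Group 1: 'e' x 1 (positions 0-0)
  Group 2: 'd' x 2 (positions 1-2)
  Group 3: 'c' x 2 (positions 3-4)
  Group 4: 'd' x 4 (positions 5-8)
Total groups: 4

4


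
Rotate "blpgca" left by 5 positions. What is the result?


Input: "blpgca", rotate left by 5
First 5 characters: "blpgc"
Remaining characters: "a"
Concatenate remaining + first: "a" + "blpgc" = "ablpgc"

ablpgc


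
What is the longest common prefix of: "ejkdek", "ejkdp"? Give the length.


Words: ejkdek, ejkdp
  Position 0: all 'e' => match
  Position 1: all 'j' => match
  Position 2: all 'k' => match
  Position 3: all 'd' => match
  Position 4: ('e', 'p') => mismatch, stop
LCP = "ejkd" (length 4)

4


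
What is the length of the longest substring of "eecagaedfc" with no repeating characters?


Input: "eecagaedfc"
Sliding window (track last position of each char):
  Position 0 ('e'): window [0,0] length 1 -- new best
  Position 1 ('e'): repeat (last at 0), move window start to 1
  Position 1 ('e'): window [1,1] length 1
  Position 2 ('c'): window [1,2] length 2 -- new best
  Position 3 ('a'): window [1,3] length 3 -- new best
  Position 4 ('g'): window [1,4] length 4 -- new best
  Position 5 ('a'): repeat (last at 3), move window start to 4
  Position 5 ('a'): window [4,5] length 2
  Position 6 ('e'): window [4,6] length 3
  Position 7 ('d'): window [4,7] length 4
  Position 8 ('f'): window [4,8] length 5 -- new best
  Position 9 ('c'): window [4,9] length 6 -- new best
Longest substring with no repeats: "gaedfc" with length 6

6


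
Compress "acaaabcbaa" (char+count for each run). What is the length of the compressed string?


Input: acaaabcbaa
Runs:
  'a' x 1 => "a1"
  'c' x 1 => "c1"
  'a' x 3 => "a3"
  'b' x 1 => "b1"
  'c' x 1 => "c1"
  'b' x 1 => "b1"
  'a' x 2 => "a2"
Compressed: "a1c1a3b1c1b1a2"
Compressed length: 14

14


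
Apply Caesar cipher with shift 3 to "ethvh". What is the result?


Caesar cipher: shift "ethvh" by 3
  'e' (pos 4) + 3 = pos 7 = 'h'
  't' (pos 19) + 3 = pos 22 = 'w'
  'h' (pos 7) + 3 = pos 10 = 'k'
  'v' (pos 21) + 3 = pos 24 = 'y'
  'h' (pos 7) + 3 = pos 10 = 'k'
Result: hwkyk

hwkyk


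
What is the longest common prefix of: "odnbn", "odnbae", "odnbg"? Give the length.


Words: odnbn, odnbae, odnbg
  Position 0: all 'o' => match
  Position 1: all 'd' => match
  Position 2: all 'n' => match
  Position 3: all 'b' => match
  Position 4: ('n', 'a', 'g') => mismatch, stop
LCP = "odnb" (length 4)

4


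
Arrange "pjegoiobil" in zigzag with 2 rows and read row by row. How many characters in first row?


Zigzag "pjegoiobil" into 2 rows:
Placing characters:
  'p' => row 0
  'j' => row 1
  'e' => row 0
  'g' => row 1
  'o' => row 0
  'i' => row 1
  'o' => row 0
  'b' => row 1
  'i' => row 0
  'l' => row 1
Rows:
  Row 0: "peooi"
  Row 1: "jgibl"
First row length: 5

5


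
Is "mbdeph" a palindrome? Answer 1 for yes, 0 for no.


Input: mbdeph
Reversed: hpedbm
  Compare pos 0 ('m') with pos 5 ('h'): MISMATCH
  Compare pos 1 ('b') with pos 4 ('p'): MISMATCH
  Compare pos 2 ('d') with pos 3 ('e'): MISMATCH
Result: not a palindrome

0


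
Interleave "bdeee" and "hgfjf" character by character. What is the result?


Interleaving "bdeee" and "hgfjf":
  Position 0: 'b' from first, 'h' from second => "bh"
  Position 1: 'd' from first, 'g' from second => "dg"
  Position 2: 'e' from first, 'f' from second => "ef"
  Position 3: 'e' from first, 'j' from second => "ej"
  Position 4: 'e' from first, 'f' from second => "ef"
Result: bhdgefejef

bhdgefejef


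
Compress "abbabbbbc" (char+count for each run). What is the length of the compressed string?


Input: abbabbbbc
Runs:
  'a' x 1 => "a1"
  'b' x 2 => "b2"
  'a' x 1 => "a1"
  'b' x 4 => "b4"
  'c' x 1 => "c1"
Compressed: "a1b2a1b4c1"
Compressed length: 10

10
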